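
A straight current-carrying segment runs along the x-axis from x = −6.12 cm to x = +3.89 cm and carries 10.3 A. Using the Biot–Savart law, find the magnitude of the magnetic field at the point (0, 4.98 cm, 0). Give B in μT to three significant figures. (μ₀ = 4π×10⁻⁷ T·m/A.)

For a finite straight segment, B = (μ₀I/4πd)(sinθ₁ + sinθ₂), where θ₁, θ₂ are the angles from the perpendicular to each end.
The perpendicular distance is d = 0.0498 m; the end-offsets along the wire are a = 0.0612 m and b = 0.0389 m.
sinθ₁ = 0.0612/√(0.0612²+0.0498²) = 0.7756; sinθ₂ = 0.0389/√(0.0389²+0.0498²) = 0.6156.
B = (4π×10⁻⁷ × 10.3) / (4π × 0.0498) × (0.7756 + 0.6156) = 2.88×10⁻⁵ T.

B ≈ 28.8 μT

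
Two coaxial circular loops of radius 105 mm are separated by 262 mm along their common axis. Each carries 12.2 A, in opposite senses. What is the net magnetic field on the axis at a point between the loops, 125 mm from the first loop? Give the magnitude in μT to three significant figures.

Each loop contributes B = μ₀IR²/[2(R²+z²)^(3/2)] on the axis, with z measured from that loop.
Loop 1 (z = 0.125 m): B₁ = 1.94×10⁻⁵ T. Loop 2 (z = 0.137 m): B₂ = 1.64×10⁻⁵ T.
The fields oppose: B = |B₁ − B₂| = 2.99×10⁻⁶ T.

B ≈ 2.99 μT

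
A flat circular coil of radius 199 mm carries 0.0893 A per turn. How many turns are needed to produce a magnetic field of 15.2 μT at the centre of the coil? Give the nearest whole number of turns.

For an N-turn coil, B = Nμ₀I/(2R). A single turn gives B₁ = 2.82×10⁻⁷ T with R = 0.199 m.
N = B/B₁ = 1.52×10⁻⁵ / 2.82×10⁻⁷ = 53.91.

N = 54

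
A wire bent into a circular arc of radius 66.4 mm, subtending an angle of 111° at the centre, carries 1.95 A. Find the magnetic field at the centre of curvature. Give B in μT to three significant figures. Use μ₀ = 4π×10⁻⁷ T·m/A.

The Biot–Savart field of a circular arc at its centre is B = μ₀Iφ/(4πR), with φ = 1.937 rad.
B = (4π×10⁻⁷ × 1.95 × 1.937) / (4π × 0.0664) = 5.69×10⁻⁶ T.

B ≈ 5.69 μT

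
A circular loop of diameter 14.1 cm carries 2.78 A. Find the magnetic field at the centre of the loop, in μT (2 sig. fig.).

At the centre of a circular loop the Biot–Savart law gives B = μ₀I/(2R) (so R = 0.0705 m).
B = (4π×10⁻⁷ × 2.78) / (2 × 0.0705) = 2.48×10⁻⁵ T.

B ≈ 25 μT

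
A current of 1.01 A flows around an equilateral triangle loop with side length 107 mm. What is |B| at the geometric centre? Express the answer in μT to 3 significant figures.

B ≈ 17.0 μT

Each side is a finite straight segment at perpendicular distance d = a/(2 tan(π/3)) = 0.03089 m from the centre, with end-angles ±π/3.
One side contributes B₁ = (μ₀I/4πd)·2 sin(π/3) = 5.66×10⁻⁶ T.
All 3 sides add in the same direction: B = 3 × 5.66×10⁻⁶ = 1.70×10⁻⁵ T.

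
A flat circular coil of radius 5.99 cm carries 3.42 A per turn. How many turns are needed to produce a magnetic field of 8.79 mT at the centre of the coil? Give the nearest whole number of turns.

For an N-turn coil, B = Nμ₀I/(2R). A single turn gives B₁ = 3.59×10⁻⁵ T with R = 0.0599 m.
N = B/B₁ = 8.79×10⁻³ / 3.59×10⁻⁵ = 245.02.

N = 245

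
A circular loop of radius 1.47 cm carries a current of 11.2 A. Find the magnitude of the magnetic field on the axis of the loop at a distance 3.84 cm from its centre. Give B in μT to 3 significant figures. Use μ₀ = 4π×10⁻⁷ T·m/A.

B ≈ 21.9 μT

On the axis of a circular loop, B = μ₀IR² / [2(R²+z²)^(3/2)].
R² + z² = (0.0147)² + (0.0384)² = 0.001691 m², and (R²+z²)^(3/2) = 6.95×10⁻⁵ m³.
B = (4π×10⁻⁷ × 11.2 × 0.0002161) / (2 × 6.95×10⁻⁵) = 2.19×10⁻⁵ T.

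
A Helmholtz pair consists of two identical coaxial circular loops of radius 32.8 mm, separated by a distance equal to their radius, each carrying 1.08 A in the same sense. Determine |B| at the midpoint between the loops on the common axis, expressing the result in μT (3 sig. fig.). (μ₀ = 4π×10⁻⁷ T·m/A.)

Each loop contributes B = μ₀IR²/[2(R²+z²)^(3/2)] on the axis, with z measured from that loop.
Loop 1 (z = 0.0164 m): B₁ = 1.48×10⁻⁵ T. Loop 2 (z = 0.0164 m): B₂ = 1.48×10⁻⁵ T.
The fields add: B = B₁ + B₂ = 2.96×10⁻⁵ T.

B ≈ 29.6 μT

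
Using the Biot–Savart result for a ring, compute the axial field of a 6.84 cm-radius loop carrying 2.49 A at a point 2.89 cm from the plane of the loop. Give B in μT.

B ≈ 17.9 μT

On the axis of a circular loop, B = μ₀IR² / [2(R²+z²)^(3/2)].
R² + z² = (0.0684)² + (0.0289)² = 0.005514 m², and (R²+z²)^(3/2) = 4.09×10⁻⁴ m³.
B = (4π×10⁻⁷ × 2.49 × 0.004679) / (2 × 4.09×10⁻⁴) = 1.79×10⁻⁵ T.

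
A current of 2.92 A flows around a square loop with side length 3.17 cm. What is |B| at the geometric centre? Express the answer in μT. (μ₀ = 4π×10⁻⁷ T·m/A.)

Each side is a finite straight segment at perpendicular distance d = a/(2 tan(π/4)) = 0.01585 m from the centre, with end-angles ±π/4.
One side contributes B₁ = (μ₀I/4πd)·2 sin(π/4) = 2.61×10⁻⁵ T.
All 4 sides add in the same direction: B = 4 × 2.61×10⁻⁵ = 1.04×10⁻⁴ T.

B ≈ 104 μT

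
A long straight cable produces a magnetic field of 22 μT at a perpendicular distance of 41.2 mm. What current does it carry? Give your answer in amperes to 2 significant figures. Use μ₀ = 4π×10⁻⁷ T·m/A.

I ≈ 4.5 A

For a long straight wire B = μ₀I/(2πd), so I = 2πdB/μ₀.
I = 2π × 0.0412 × 2.20×10⁻⁵ / (4π×10⁻⁷) = 4.53 A.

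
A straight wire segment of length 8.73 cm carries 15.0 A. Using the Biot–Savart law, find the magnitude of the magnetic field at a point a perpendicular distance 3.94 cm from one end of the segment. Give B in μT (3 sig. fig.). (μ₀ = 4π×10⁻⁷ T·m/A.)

B ≈ 34.7 μT

For a finite straight segment, B = (μ₀I/4πd)(sinθ₁ + sinθ₂), where θ₁, θ₂ are the angles from the perpendicular to each end.
The perpendicular foot is at one end, so the two end-offsets along the wire are 0 and L = 0.0873 m.
sinθ₁ = 0/√(0²+0.0394²) = 0.0000; sinθ₂ = 0.0873/√(0.0873²+0.0394²) = 0.9115.
B = (4π×10⁻⁷ × 15.0) / (4π × 0.0394) × (0.0000 + 0.9115) = 3.47×10⁻⁵ T.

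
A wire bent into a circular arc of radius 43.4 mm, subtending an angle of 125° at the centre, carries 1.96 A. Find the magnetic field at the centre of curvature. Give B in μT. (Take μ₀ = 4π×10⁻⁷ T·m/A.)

B ≈ 9.85 μT

The Biot–Savart field of a circular arc at its centre is B = μ₀Iφ/(4πR), with φ = 2.182 rad.
B = (4π×10⁻⁷ × 1.96 × 2.182) / (4π × 0.0434) = 9.85×10⁻⁶ T.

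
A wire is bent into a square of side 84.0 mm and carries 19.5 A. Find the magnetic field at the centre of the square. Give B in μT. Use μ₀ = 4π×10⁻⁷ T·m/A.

B ≈ 263 μT

Each side is a finite straight segment at perpendicular distance d = a/(2 tan(π/4)) = 0.042 m from the centre, with end-angles ±π/4.
One side contributes B₁ = (μ₀I/4πd)·2 sin(π/4) = 6.57×10⁻⁵ T.
All 4 sides add in the same direction: B = 4 × 6.57×10⁻⁵ = 2.63×10⁻⁴ T.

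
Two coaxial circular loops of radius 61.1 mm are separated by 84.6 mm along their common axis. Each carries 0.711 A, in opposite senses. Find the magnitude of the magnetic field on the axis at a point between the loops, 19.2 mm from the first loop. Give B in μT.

Each loop contributes B = μ₀IR²/[2(R²+z²)^(3/2)] on the axis, with z measured from that loop.
Loop 1 (z = 0.0192 m): B₁ = 6.35×10⁻⁶ T. Loop 2 (z = 0.0654 m): B₂ = 2.33×10⁻⁶ T.
The fields oppose: B = |B₁ − B₂| = 4.02×10⁻⁶ T.

B ≈ 4.02 μT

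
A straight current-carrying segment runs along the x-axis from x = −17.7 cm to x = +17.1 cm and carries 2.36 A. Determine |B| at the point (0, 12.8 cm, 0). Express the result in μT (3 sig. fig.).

B ≈ 2.97 μT

For a finite straight segment, B = (μ₀I/4πd)(sinθ₁ + sinθ₂), where θ₁, θ₂ are the angles from the perpendicular to each end.
The perpendicular distance is d = 0.128 m; the end-offsets along the wire are a = 0.177 m and b = 0.171 m.
sinθ₁ = 0.177/√(0.177²+0.128²) = 0.8103; sinθ₂ = 0.171/√(0.171²+0.128²) = 0.8006.
B = (4π×10⁻⁷ × 2.36) / (4π × 0.128) × (0.8103 + 0.8006) = 2.97×10⁻⁶ T.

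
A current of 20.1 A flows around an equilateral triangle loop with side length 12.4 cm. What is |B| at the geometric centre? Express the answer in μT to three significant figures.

B ≈ 292 μT

Each side is a finite straight segment at perpendicular distance d = a/(2 tan(π/3)) = 0.0358 m from the centre, with end-angles ±π/3.
One side contributes B₁ = (μ₀I/4πd)·2 sin(π/3) = 9.73×10⁻⁵ T.
All 3 sides add in the same direction: B = 3 × 9.73×10⁻⁵ = 2.92×10⁻⁴ T.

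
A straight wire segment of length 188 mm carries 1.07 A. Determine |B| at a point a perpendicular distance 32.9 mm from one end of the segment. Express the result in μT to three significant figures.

For a finite straight segment, B = (μ₀I/4πd)(sinθ₁ + sinθ₂), where θ₁, θ₂ are the angles from the perpendicular to each end.
The perpendicular foot is at one end, so the two end-offsets along the wire are 0 and L = 0.188 m.
sinθ₁ = 0/√(0²+0.0329²) = 0.0000; sinθ₂ = 0.188/√(0.188²+0.0329²) = 0.9850.
B = (4π×10⁻⁷ × 1.07) / (4π × 0.0329) × (0.0000 + 0.9850) = 3.20×10⁻⁶ T.

B ≈ 3.20 μT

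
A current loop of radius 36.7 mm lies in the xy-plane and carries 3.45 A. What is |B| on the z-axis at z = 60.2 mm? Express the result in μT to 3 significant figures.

B ≈ 8.33 μT

On the axis of a circular loop, B = μ₀IR² / [2(R²+z²)^(3/2)].
R² + z² = (0.0367)² + (0.0602)² = 0.004971 m², and (R²+z²)^(3/2) = 3.50×10⁻⁴ m³.
B = (4π×10⁻⁷ × 3.45 × 0.001347) / (2 × 3.50×10⁻⁴) = 8.33×10⁻⁶ T.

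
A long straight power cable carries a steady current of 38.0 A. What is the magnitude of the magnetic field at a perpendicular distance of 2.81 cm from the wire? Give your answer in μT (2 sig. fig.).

B ≈ 270 μT

For an infinitely long straight wire, B = μ₀I/(2πd).
B = (4π×10⁻⁷ × 38.0) / (2π × 0.0281) = 2.70×10⁻⁴ T.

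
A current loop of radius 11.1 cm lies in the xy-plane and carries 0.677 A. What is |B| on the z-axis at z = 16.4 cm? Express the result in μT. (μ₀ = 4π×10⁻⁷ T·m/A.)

On the axis of a circular loop, B = μ₀IR² / [2(R²+z²)^(3/2)].
R² + z² = (0.111)² + (0.164)² = 0.03922 m², and (R²+z²)^(3/2) = 7.77×10⁻³ m³.
B = (4π×10⁻⁷ × 0.677 × 0.01232) / (2 × 7.77×10⁻³) = 6.75×10⁻⁷ T.

B ≈ 0.675 μT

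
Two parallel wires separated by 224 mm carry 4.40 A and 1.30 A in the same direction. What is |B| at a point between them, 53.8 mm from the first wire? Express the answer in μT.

B ≈ 14.8 μT

Each long wire gives B = μ₀I/(2πd). Distances are d₁ = 0.0538 m and d₂ = 0.1702 m.
B₁ = 1.64×10⁻⁵ T, B₂ = 1.53×10⁻⁶ T.
Between parallel currents the two contributions point in opposite directions, so they subtract. B = |B₁ − B₂| = |1.64×10⁻⁵ − 1.53×10⁻⁶| = 1.48×10⁻⁵ T.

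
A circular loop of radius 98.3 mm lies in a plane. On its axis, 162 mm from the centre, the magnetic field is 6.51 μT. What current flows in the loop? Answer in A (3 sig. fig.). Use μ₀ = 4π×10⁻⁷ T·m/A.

I ≈ 7.30 A

On the axis of a loop, B = μ₀IR²/[2(R²+z²)^(3/2)], so I = 2B(R²+z²)^(3/2)/(μ₀R²).
R² + z² = 0.009663 + 0.02624 = 0.03591 m²; raised to 3/2 gives 6.80×10⁻³ m³.
I = 2 × 6.51×10⁻⁶ × 6.80×10⁻³ / (1.26×10⁻⁶ × 0.009663) = 7.30 A.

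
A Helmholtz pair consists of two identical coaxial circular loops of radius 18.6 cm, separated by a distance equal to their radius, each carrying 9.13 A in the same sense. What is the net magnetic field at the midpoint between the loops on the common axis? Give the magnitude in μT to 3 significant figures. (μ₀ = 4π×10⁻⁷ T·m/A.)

B ≈ 44.1 μT

Each loop contributes B = μ₀IR²/[2(R²+z²)^(3/2)] on the axis, with z measured from that loop.
Loop 1 (z = 0.093 m): B₁ = 2.21×10⁻⁵ T. Loop 2 (z = 0.093 m): B₂ = 2.21×10⁻⁵ T.
The fields add: B = B₁ + B₂ = 4.41×10⁻⁵ T.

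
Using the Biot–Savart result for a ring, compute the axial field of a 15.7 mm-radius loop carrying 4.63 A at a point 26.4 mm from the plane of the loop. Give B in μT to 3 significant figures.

On the axis of a circular loop, B = μ₀IR² / [2(R²+z²)^(3/2)].
R² + z² = (0.0157)² + (0.0264)² = 0.0009434 m², and (R²+z²)^(3/2) = 2.90×10⁻⁵ m³.
B = (4π×10⁻⁷ × 4.63 × 0.0002465) / (2 × 2.90×10⁻⁵) = 2.47×10⁻⁵ T.

B ≈ 24.7 μT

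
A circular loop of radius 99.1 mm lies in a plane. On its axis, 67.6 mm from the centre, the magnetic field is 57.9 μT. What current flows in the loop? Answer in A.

I ≈ 16.2 A

On the axis of a loop, B = μ₀IR²/[2(R²+z²)^(3/2)], so I = 2B(R²+z²)^(3/2)/(μ₀R²).
R² + z² = 0.009821 + 0.00457 = 0.01439 m²; raised to 3/2 gives 1.73×10⁻³ m³.
I = 2 × 5.79×10⁻⁵ × 1.73×10⁻³ / (1.26×10⁻⁶ × 0.009821) = 16.2 A.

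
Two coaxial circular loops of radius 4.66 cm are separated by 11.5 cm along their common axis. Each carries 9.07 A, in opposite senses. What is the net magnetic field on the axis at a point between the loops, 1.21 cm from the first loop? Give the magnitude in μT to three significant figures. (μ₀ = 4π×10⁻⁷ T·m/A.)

B ≈ 102 μT

Each loop contributes B = μ₀IR²/[2(R²+z²)^(3/2)] on the axis, with z measured from that loop.
Loop 1 (z = 0.0121 m): B₁ = 1.11×10⁻⁴ T. Loop 2 (z = 0.1029 m): B₂ = 8.59×10⁻⁶ T.
The fields oppose: B = |B₁ − B₂| = 1.02×10⁻⁴ T.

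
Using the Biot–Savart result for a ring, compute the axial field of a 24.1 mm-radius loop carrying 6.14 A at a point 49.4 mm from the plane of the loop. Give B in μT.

On the axis of a circular loop, B = μ₀IR² / [2(R²+z²)^(3/2)].
R² + z² = (0.0241)² + (0.0494)² = 0.003021 m², and (R²+z²)^(3/2) = 1.66×10⁻⁴ m³.
B = (4π×10⁻⁷ × 6.14 × 0.0005808) / (2 × 1.66×10⁻⁴) = 1.35×10⁻⁵ T.

B ≈ 13.5 μT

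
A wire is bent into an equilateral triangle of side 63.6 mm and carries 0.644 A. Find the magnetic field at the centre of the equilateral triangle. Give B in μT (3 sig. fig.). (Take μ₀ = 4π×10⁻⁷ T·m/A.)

Each side is a finite straight segment at perpendicular distance d = a/(2 tan(π/3)) = 0.01836 m from the centre, with end-angles ±π/3.
One side contributes B₁ = (μ₀I/4πd)·2 sin(π/3) = 6.08×10⁻⁶ T.
All 3 sides add in the same direction: B = 3 × 6.08×10⁻⁶ = 1.82×10⁻⁵ T.

B ≈ 18.2 μT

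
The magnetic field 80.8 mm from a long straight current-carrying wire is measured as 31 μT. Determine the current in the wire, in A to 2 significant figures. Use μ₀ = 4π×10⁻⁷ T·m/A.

I ≈ 13 A

For a long straight wire B = μ₀I/(2πd), so I = 2πdB/μ₀.
I = 2π × 0.0808 × 3.10×10⁻⁵ / (4π×10⁻⁷) = 12.5 A.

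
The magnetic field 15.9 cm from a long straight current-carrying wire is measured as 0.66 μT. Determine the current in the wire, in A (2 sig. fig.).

For a long straight wire B = μ₀I/(2πd), so I = 2πdB/μ₀.
I = 2π × 0.159 × 6.60×10⁻⁷ / (4π×10⁻⁷) = 0.525 A.

I ≈ 0.52 A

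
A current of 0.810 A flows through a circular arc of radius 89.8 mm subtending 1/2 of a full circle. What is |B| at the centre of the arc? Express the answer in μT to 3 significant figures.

B ≈ 2.83 μT

The Biot–Savart field of a circular arc at its centre is B = μ₀Iφ/(4πR), with φ = 3.142 rad.
B = (4π×10⁻⁷ × 0.810 × 3.142) / (4π × 0.0898) = 2.83×10⁻⁶ T.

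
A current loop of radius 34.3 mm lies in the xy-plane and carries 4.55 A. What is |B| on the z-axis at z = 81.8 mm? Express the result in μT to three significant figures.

B ≈ 4.82 μT

On the axis of a circular loop, B = μ₀IR² / [2(R²+z²)^(3/2)].
R² + z² = (0.0343)² + (0.0818)² = 0.007868 m², and (R²+z²)^(3/2) = 6.98×10⁻⁴ m³.
B = (4π×10⁻⁷ × 4.55 × 0.001176) / (2 × 6.98×10⁻⁴) = 4.82×10⁻⁶ T.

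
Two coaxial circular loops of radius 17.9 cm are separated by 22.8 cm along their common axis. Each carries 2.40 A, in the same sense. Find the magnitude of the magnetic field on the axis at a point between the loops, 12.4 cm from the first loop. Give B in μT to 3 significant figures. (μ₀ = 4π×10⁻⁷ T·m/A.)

Each loop contributes B = μ₀IR²/[2(R²+z²)^(3/2)] on the axis, with z measured from that loop.
Loop 1 (z = 0.124 m): B₁ = 4.68×10⁻⁶ T. Loop 2 (z = 0.104 m): B₂ = 5.45×10⁻⁶ T.
The fields add: B = B₁ + B₂ = 1.01×10⁻⁵ T.

B ≈ 10.1 μT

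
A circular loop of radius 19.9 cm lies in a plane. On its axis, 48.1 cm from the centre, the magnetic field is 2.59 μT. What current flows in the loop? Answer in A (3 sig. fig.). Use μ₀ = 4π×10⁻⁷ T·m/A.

On the axis of a loop, B = μ₀IR²/[2(R²+z²)^(3/2)], so I = 2B(R²+z²)^(3/2)/(μ₀R²).
R² + z² = 0.0396 + 0.2314 = 0.271 m²; raised to 3/2 gives 0.141 m³.
I = 2 × 2.59×10⁻⁶ × 0.141 / (1.26×10⁻⁶ × 0.0396) = 14.7 A.

I ≈ 14.7 A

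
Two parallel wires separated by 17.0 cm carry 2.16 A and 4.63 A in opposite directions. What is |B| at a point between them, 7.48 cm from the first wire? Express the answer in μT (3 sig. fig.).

B ≈ 15.5 μT

Each long wire gives B = μ₀I/(2πd). Distances are d₁ = 0.0748 m and d₂ = 0.0952 m.
B₁ = 5.78×10⁻⁶ T, B₂ = 9.73×10⁻⁶ T.
Between antiparallel currents both contributions point the same way, so they add. B = B₁ + B₂ = 5.78×10⁻⁶ + 9.73×10⁻⁶ = 1.55×10⁻⁵ T.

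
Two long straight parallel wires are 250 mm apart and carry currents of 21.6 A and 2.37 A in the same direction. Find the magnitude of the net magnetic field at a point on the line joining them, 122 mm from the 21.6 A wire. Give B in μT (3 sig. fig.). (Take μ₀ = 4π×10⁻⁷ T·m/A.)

B ≈ 31.7 μT

Each long wire gives B = μ₀I/(2πd). Distances are d₁ = 0.122 m and d₂ = 0.128 m.
B₁ = 3.54×10⁻⁵ T, B₂ = 3.70×10⁻⁶ T.
Between parallel currents the two contributions point in opposite directions, so they subtract. B = |B₁ − B₂| = |3.54×10⁻⁵ − 3.70×10⁻⁶| = 3.17×10⁻⁵ T.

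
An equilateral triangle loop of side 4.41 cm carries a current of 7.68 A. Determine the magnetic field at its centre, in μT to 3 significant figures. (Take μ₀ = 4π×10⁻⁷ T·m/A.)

B ≈ 313 μT

Each side is a finite straight segment at perpendicular distance d = a/(2 tan(π/3)) = 0.01273 m from the centre, with end-angles ±π/3.
One side contributes B₁ = (μ₀I/4πd)·2 sin(π/3) = 1.04×10⁻⁴ T.
All 3 sides add in the same direction: B = 3 × 1.04×10⁻⁴ = 3.13×10⁻⁴ T.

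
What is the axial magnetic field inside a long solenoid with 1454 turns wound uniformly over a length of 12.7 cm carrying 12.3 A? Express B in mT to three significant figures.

B ≈ 177 mT

Inside a long solenoid, B = μ₀nI with n = 1.145×10⁴ turns/m.
B = 4π×10⁻⁷ × 1.145×10⁴ × 12.3 = 0.177 T.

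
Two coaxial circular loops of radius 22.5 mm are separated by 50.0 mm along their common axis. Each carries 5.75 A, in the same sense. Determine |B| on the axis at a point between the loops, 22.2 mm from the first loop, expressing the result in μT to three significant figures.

Each loop contributes B = μ₀IR²/[2(R²+z²)^(3/2)] on the axis, with z measured from that loop.
Loop 1 (z = 0.0222 m): B₁ = 5.79×10⁻⁵ T. Loop 2 (z = 0.0278 m): B₂ = 4.00×10⁻⁵ T.
The fields add: B = B₁ + B₂ = 9.79×10⁻⁵ T.

B ≈ 97.9 μT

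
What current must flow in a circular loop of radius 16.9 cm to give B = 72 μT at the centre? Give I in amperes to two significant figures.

At the centre of a circular loop B = μ₀I/(2R), so I = 2RB/μ₀.
With R = 0.169 m, I = 2 × 0.169 × 7.20×10⁻⁵ / (4π×10⁻⁷) = 19.4 A.

I ≈ 19 A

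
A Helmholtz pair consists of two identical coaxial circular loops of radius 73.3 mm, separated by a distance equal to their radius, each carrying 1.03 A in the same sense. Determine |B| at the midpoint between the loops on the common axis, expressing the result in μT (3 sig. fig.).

B ≈ 12.6 μT

Each loop contributes B = μ₀IR²/[2(R²+z²)^(3/2)] on the axis, with z measured from that loop.
Loop 1 (z = 0.03665 m): B₁ = 6.32×10⁻⁶ T. Loop 2 (z = 0.03665 m): B₂ = 6.32×10⁻⁶ T.
The fields add: B = B₁ + B₂ = 1.26×10⁻⁵ T.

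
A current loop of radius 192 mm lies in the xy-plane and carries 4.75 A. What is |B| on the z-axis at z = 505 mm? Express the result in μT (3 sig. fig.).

B ≈ 0.698 μT

On the axis of a circular loop, B = μ₀IR² / [2(R²+z²)^(3/2)].
R² + z² = (0.192)² + (0.505)² = 0.2919 m², and (R²+z²)^(3/2) = 0.158 m³.
B = (4π×10⁻⁷ × 4.75 × 0.03686) / (2 × 0.158) = 6.98×10⁻⁷ T.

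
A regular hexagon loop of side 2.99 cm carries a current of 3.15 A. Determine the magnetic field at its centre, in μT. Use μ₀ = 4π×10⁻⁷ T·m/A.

B ≈ 73.0 μT

Each side is a finite straight segment at perpendicular distance d = a/(2 tan(π/6)) = 0.02589 m from the centre, with end-angles ±π/6.
One side contributes B₁ = (μ₀I/4πd)·2 sin(π/6) = 1.22×10⁻⁵ T.
All 6 sides add in the same direction: B = 6 × 1.22×10⁻⁵ = 7.30×10⁻⁵ T.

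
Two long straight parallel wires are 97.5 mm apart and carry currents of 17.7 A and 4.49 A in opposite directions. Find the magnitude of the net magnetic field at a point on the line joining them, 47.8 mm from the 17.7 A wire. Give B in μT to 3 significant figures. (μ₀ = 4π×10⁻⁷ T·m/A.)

Each long wire gives B = μ₀I/(2πd). Distances are d₁ = 0.0478 m and d₂ = 0.0497 m.
B₁ = 7.41×10⁻⁵ T, B₂ = 1.81×10⁻⁵ T.
Between antiparallel currents both contributions point the same way, so they add. B = B₁ + B₂ = 7.41×10⁻⁵ + 1.81×10⁻⁵ = 9.21×10⁻⁵ T.

B ≈ 92.1 μT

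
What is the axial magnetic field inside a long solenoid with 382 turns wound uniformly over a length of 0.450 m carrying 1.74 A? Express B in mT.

B ≈ 1.86 mT

Inside a long solenoid, B = μ₀nI with n = 848.9 turns/m.
B = 4π×10⁻⁷ × 848.9 × 1.74 = 1.86×10⁻³ T.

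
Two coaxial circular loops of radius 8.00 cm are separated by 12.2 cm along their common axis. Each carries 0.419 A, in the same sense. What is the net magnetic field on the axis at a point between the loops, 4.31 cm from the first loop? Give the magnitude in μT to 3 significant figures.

B ≈ 3.43 μT

Each loop contributes B = μ₀IR²/[2(R²+z²)^(3/2)] on the axis, with z measured from that loop.
Loop 1 (z = 0.0431 m): B₁ = 2.25×10⁻⁶ T. Loop 2 (z = 0.0789 m): B₂ = 1.19×10⁻⁶ T.
The fields add: B = B₁ + B₂ = 3.43×10⁻⁶ T.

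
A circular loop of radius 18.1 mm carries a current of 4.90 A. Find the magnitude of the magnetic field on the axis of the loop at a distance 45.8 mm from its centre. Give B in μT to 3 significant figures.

B ≈ 8.44 μT

On the axis of a circular loop, B = μ₀IR² / [2(R²+z²)^(3/2)].
R² + z² = (0.0181)² + (0.0458)² = 0.002425 m², and (R²+z²)^(3/2) = 1.19×10⁻⁴ m³.
B = (4π×10⁻⁷ × 4.90 × 0.0003276) / (2 × 1.19×10⁻⁴) = 8.44×10⁻⁶ T.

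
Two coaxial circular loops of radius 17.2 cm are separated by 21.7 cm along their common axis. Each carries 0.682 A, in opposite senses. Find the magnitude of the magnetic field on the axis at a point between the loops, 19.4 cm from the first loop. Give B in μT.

B ≈ 1.70 μT

Each loop contributes B = μ₀IR²/[2(R²+z²)^(3/2)] on the axis, with z measured from that loop.
Loop 1 (z = 0.194 m): B₁ = 7.27×10⁻⁷ T. Loop 2 (z = 0.023 m): B₂ = 2.43×10⁻⁶ T.
The fields oppose: B = |B₁ − B₂| = 1.70×10⁻⁶ T.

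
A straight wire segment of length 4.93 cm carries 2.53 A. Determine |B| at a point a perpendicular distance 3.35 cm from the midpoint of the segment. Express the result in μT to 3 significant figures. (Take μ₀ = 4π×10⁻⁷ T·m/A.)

B ≈ 8.95 μT

For a finite straight segment, B = (μ₀I/4πd)(sinθ₁ + sinθ₂), where θ₁, θ₂ are the angles from the perpendicular to each end.
The perpendicular from the point meets the wire at its midpoint, so each end is L/2 = 0.02465 m away along the wire.
sinθ₁ = 0.02465/√(0.02465²+0.0335²) = 0.5927; sinθ₂ = 0.02465/√(0.02465²+0.0335²) = 0.5927.
B = (4π×10⁻⁷ × 2.53) / (4π × 0.0335) × (0.5927 + 0.5927) = 8.95×10⁻⁶ T.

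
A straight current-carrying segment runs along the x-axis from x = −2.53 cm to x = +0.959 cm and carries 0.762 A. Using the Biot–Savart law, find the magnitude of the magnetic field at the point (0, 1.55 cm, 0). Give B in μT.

For a finite straight segment, B = (μ₀I/4πd)(sinθ₁ + sinθ₂), where θ₁, θ₂ are the angles from the perpendicular to each end.
The perpendicular distance is d = 0.0155 m; the end-offsets along the wire are a = 0.0253 m and b = 0.00959 m.
sinθ₁ = 0.0253/√(0.0253²+0.0155²) = 0.8527; sinθ₂ = 0.00959/√(0.00959²+0.0155²) = 0.5261.
B = (4π×10⁻⁷ × 0.762) / (4π × 0.0155) × (0.8527 + 0.5261) = 6.78×10⁻⁶ T.

B ≈ 6.78 μT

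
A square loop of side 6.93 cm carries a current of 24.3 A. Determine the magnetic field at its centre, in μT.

B ≈ 397 μT

Each side is a finite straight segment at perpendicular distance d = a/(2 tan(π/4)) = 0.03465 m from the centre, with end-angles ±π/4.
One side contributes B₁ = (μ₀I/4πd)·2 sin(π/4) = 9.92×10⁻⁵ T.
All 4 sides add in the same direction: B = 4 × 9.92×10⁻⁵ = 3.97×10⁻⁴ T.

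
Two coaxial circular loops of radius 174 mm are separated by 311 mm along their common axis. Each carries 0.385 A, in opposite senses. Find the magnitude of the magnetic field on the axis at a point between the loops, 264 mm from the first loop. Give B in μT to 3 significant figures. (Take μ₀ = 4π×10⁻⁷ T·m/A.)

B ≈ 1.02 μT

Each loop contributes B = μ₀IR²/[2(R²+z²)^(3/2)] on the axis, with z measured from that loop.
Loop 1 (z = 0.264 m): B₁ = 2.32×10⁻⁷ T. Loop 2 (z = 0.047 m): B₂ = 1.25×10⁻⁶ T.
The fields oppose: B = |B₁ − B₂| = 1.02×10⁻⁶ T.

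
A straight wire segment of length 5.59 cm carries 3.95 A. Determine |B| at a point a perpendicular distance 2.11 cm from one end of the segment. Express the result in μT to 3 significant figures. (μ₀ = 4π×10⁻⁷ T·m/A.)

B ≈ 17.5 μT

For a finite straight segment, B = (μ₀I/4πd)(sinθ₁ + sinθ₂), where θ₁, θ₂ are the angles from the perpendicular to each end.
The perpendicular foot is at one end, so the two end-offsets along the wire are 0 and L = 0.0559 m.
sinθ₁ = 0/√(0²+0.0211²) = 0.0000; sinθ₂ = 0.0559/√(0.0559²+0.0211²) = 0.9356.
B = (4π×10⁻⁷ × 3.95) / (4π × 0.0211) × (0.0000 + 0.9356) = 1.75×10⁻⁵ T.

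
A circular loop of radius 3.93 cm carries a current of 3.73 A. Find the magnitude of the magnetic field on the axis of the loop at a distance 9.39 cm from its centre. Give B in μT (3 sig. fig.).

On the axis of a circular loop, B = μ₀IR² / [2(R²+z²)^(3/2)].
R² + z² = (0.0393)² + (0.0939)² = 0.01036 m², and (R²+z²)^(3/2) = 1.05×10⁻³ m³.
B = (4π×10⁻⁷ × 3.73 × 0.001544) / (2 × 1.05×10⁻³) = 3.43×10⁻⁶ T.

B ≈ 3.43 μT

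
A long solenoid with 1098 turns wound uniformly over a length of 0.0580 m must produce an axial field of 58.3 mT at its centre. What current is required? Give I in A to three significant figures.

I ≈ 2.45 A

Inside a long solenoid B = μ₀nI with n = 1.893×10⁴ m⁻¹, so I = B/(μ₀n).
I = 5.83×10⁻² / (4π×10⁻⁷ × 1.893×10⁴) = 2.45 A.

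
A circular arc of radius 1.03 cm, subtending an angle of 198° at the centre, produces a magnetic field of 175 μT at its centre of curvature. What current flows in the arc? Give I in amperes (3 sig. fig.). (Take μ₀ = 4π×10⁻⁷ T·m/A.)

I ≈ 5.22 A

For a circular arc, B = μ₀Iφ/(4πR) with φ in radians; here φ = 3.456 rad.
So I = 4πRB/(μ₀φ) = 4π × 0.0103 × 1.75×10⁻⁴ / (4π×10⁻⁷ × 3.456) = 5.22 A.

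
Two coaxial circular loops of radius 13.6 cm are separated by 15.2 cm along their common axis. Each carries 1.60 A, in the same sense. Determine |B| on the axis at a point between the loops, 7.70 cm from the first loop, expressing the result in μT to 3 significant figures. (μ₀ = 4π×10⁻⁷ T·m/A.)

B ≈ 9.83 μT

Each loop contributes B = μ₀IR²/[2(R²+z²)^(3/2)] on the axis, with z measured from that loop.
Loop 1 (z = 0.077 m): B₁ = 4.87×10⁻⁶ T. Loop 2 (z = 0.075 m): B₂ = 4.96×10⁻⁶ T.
The fields add: B = B₁ + B₂ = 9.83×10⁻⁶ T.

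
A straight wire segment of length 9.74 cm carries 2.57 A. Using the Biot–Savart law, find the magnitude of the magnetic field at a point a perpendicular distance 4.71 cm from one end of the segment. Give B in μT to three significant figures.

For a finite straight segment, B = (μ₀I/4πd)(sinθ₁ + sinθ₂), where θ₁, θ₂ are the angles from the perpendicular to each end.
The perpendicular foot is at one end, so the two end-offsets along the wire are 0 and L = 0.0974 m.
sinθ₁ = 0/√(0²+0.0471²) = 0.0000; sinθ₂ = 0.0974/√(0.0974²+0.0471²) = 0.9003.
B = (4π×10⁻⁷ × 2.57) / (4π × 0.0471) × (0.0000 + 0.9003) = 4.91×10⁻⁶ T.

B ≈ 4.91 μT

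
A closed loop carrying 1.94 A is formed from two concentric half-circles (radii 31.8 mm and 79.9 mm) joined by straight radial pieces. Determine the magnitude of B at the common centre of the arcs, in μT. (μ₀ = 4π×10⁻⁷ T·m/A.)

The radial connectors point toward the centre, so dl × r̂ = 0 and they contribute nothing.
Each semicircle gives μ₀I/(4R): inner arc 1.92×10⁻⁵ T, outer arc 7.63×10⁻⁶ T.
The two arcs carry current in opposite angular senses, so their fields oppose: B = |1.92×10⁻⁵ − 7.63×10⁻⁶| = 1.15×10⁻⁵ T.

B ≈ 11.5 μT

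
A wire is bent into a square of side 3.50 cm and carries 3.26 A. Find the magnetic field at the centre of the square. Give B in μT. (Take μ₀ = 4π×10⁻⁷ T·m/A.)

Each side is a finite straight segment at perpendicular distance d = a/(2 tan(π/4)) = 0.0175 m from the centre, with end-angles ±π/4.
One side contributes B₁ = (μ₀I/4πd)·2 sin(π/4) = 2.63×10⁻⁵ T.
All 4 sides add in the same direction: B = 4 × 2.63×10⁻⁵ = 1.05×10⁻⁴ T.

B ≈ 105 μT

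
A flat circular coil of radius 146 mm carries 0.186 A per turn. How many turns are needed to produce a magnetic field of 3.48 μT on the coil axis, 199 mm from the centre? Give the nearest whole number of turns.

N = 21

For an N-turn coil, B = Nμ₀IR²/[2(R²+z²)^(3/2)]. A single turn gives B₁ = 1.66×10⁻⁷ T with R = 0.146 m, z = 0.199 m.
N = B/B₁ = 3.48×10⁻⁶ / 1.66×10⁻⁷ = 21.00.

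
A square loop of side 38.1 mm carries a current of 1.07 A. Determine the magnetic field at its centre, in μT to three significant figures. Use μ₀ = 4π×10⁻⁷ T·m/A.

B ≈ 31.8 μT

Each side is a finite straight segment at perpendicular distance d = a/(2 tan(π/4)) = 0.01905 m from the centre, with end-angles ±π/4.
One side contributes B₁ = (μ₀I/4πd)·2 sin(π/4) = 7.94×10⁻⁶ T.
All 4 sides add in the same direction: B = 4 × 7.94×10⁻⁶ = 3.18×10⁻⁵ T.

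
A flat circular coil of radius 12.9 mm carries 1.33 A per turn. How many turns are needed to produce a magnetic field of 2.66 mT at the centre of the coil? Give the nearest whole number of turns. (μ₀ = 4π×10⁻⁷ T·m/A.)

N = 41

For an N-turn coil, B = Nμ₀I/(2R). A single turn gives B₁ = 6.48×10⁻⁵ T with R = 0.0129 m.
N = B/B₁ = 2.66×10⁻³ / 6.48×10⁻⁵ = 41.06.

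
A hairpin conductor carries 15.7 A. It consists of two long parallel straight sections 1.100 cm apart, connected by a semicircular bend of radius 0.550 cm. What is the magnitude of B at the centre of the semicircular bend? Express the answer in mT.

B ≈ 1.47 mT

The semicircular arc contributes B_arc = μ₀I·π/(4πR) = μ₀I/(4R) = 8.97×10⁻⁴ T.
Each semi-infinite lead is at perpendicular distance R = 0.0055 m from the centre, with the perpendicular foot at its near end, so it contributes μ₀I/(4πR); both point the same way, together 5.71×10⁻⁴ T.
Arc and leads all point the same direction: B = 8.97×10⁻⁴ + 5.71×10⁻⁴ = 1.47×10⁻³ T.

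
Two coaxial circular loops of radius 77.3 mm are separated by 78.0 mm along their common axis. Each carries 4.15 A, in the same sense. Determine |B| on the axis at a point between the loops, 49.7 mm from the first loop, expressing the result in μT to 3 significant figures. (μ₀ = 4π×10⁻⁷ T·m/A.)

B ≈ 48.0 μT

Each loop contributes B = μ₀IR²/[2(R²+z²)^(3/2)] on the axis, with z measured from that loop.
Loop 1 (z = 0.0497 m): B₁ = 2.01×10⁻⁵ T. Loop 2 (z = 0.0283 m): B₂ = 2.79×10⁻⁵ T.
The fields add: B = B₁ + B₂ = 4.80×10⁻⁵ T.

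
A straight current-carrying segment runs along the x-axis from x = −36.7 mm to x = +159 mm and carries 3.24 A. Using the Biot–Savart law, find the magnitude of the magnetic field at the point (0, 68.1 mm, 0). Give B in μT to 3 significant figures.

For a finite straight segment, B = (μ₀I/4πd)(sinθ₁ + sinθ₂), where θ₁, θ₂ are the angles from the perpendicular to each end.
The perpendicular distance is d = 0.0681 m; the end-offsets along the wire are a = 0.0367 m and b = 0.159 m.
sinθ₁ = 0.0367/√(0.0367²+0.0681²) = 0.4744; sinθ₂ = 0.159/√(0.159²+0.0681²) = 0.9192.
B = (4π×10⁻⁷ × 3.24) / (4π × 0.0681) × (0.4744 + 0.9192) = 6.63×10⁻⁶ T.

B ≈ 6.63 μT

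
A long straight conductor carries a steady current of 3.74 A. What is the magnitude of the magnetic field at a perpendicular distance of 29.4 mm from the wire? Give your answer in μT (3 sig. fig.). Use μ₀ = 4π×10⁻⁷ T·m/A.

B ≈ 25.4 μT

For an infinitely long straight wire, B = μ₀I/(2πd).
B = (4π×10⁻⁷ × 3.74) / (2π × 0.0294) = 2.54×10⁻⁵ T.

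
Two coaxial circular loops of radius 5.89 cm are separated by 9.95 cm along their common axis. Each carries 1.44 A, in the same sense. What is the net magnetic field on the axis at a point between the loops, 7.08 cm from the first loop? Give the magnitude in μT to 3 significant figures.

Each loop contributes B = μ₀IR²/[2(R²+z²)^(3/2)] on the axis, with z measured from that loop.
Loop 1 (z = 0.0708 m): B₁ = 4.02×10⁻⁶ T. Loop 2 (z = 0.0287 m): B₂ = 1.12×10⁻⁵ T.
The fields add: B = B₁ + B₂ = 1.52×10⁻⁵ T.

B ≈ 15.2 μT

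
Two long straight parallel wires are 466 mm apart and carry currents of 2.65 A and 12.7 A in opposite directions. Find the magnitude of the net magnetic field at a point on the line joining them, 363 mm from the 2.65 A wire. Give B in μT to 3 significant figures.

Each long wire gives B = μ₀I/(2πd). Distances are d₁ = 0.363 m and d₂ = 0.103 m.
B₁ = 1.46×10⁻⁶ T, B₂ = 2.47×10⁻⁵ T.
Between antiparallel currents both contributions point the same way, so they add. B = B₁ + B₂ = 1.46×10⁻⁶ + 2.47×10⁻⁵ = 2.61×10⁻⁵ T.

B ≈ 26.1 μT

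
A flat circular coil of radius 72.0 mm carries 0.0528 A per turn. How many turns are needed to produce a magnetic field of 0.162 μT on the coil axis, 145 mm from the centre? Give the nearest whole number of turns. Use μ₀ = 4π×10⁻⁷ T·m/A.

For an N-turn coil, B = Nμ₀IR²/[2(R²+z²)^(3/2)]. A single turn gives B₁ = 4.05×10⁻⁸ T with R = 0.072 m, z = 0.145 m.
N = B/B₁ = 1.62×10⁻⁷ / 4.05×10⁻⁸ = 4.00.

N = 4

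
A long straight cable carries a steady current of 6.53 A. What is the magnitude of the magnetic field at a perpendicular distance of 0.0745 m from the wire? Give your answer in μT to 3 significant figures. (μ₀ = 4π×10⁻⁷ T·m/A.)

B ≈ 17.5 μT

For an infinitely long straight wire, B = μ₀I/(2πd).
B = (4π×10⁻⁷ × 6.53) / (2π × 0.0745) = 1.75×10⁻⁵ T.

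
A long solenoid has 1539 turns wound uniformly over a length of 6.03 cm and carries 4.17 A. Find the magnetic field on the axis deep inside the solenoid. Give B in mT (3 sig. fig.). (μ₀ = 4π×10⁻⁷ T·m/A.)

Inside a long solenoid, B = μ₀nI with n = 2.552×10⁴ turns/m.
B = 4π×10⁻⁷ × 2.552×10⁴ × 4.17 = 0.134 T.

B ≈ 134 mT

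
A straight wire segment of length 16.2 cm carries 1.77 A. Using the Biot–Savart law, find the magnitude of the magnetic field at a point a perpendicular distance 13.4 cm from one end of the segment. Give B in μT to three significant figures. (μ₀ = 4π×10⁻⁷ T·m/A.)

For a finite straight segment, B = (μ₀I/4πd)(sinθ₁ + sinθ₂), where θ₁, θ₂ are the angles from the perpendicular to each end.
The perpendicular foot is at one end, so the two end-offsets along the wire are 0 and L = 0.162 m.
sinθ₁ = 0/√(0²+0.134²) = 0.0000; sinθ₂ = 0.162/√(0.162²+0.134²) = 0.7706.
B = (4π×10⁻⁷ × 1.77) / (4π × 0.134) × (0.0000 + 0.7706) = 1.02×10⁻⁶ T.

B ≈ 1.02 μT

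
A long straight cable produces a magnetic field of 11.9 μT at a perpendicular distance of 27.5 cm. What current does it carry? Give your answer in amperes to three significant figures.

For a long straight wire B = μ₀I/(2πd), so I = 2πdB/μ₀.
I = 2π × 0.275 × 1.19×10⁻⁵ / (4π×10⁻⁷) = 16.4 A.

I ≈ 16.4 A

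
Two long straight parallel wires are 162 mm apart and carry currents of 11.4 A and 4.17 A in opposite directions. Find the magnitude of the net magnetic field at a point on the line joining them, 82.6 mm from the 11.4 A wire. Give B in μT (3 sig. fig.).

B ≈ 38.1 μT

Each long wire gives B = μ₀I/(2πd). Distances are d₁ = 0.0826 m and d₂ = 0.0794 m.
B₁ = 2.76×10⁻⁵ T, B₂ = 1.05×10⁻⁵ T.
Between antiparallel currents both contributions point the same way, so they add. B = B₁ + B₂ = 2.76×10⁻⁵ + 1.05×10⁻⁵ = 3.81×10⁻⁵ T.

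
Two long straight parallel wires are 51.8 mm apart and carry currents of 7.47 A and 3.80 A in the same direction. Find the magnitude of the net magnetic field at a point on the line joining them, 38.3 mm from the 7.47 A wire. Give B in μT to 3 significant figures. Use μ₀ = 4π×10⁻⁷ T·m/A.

B ≈ 17.3 μT

Each long wire gives B = μ₀I/(2πd). Distances are d₁ = 0.0383 m and d₂ = 0.0135 m.
B₁ = 3.90×10⁻⁵ T, B₂ = 5.63×10⁻⁵ T.
Between parallel currents the two contributions point in opposite directions, so they subtract. B = |B₁ − B₂| = |3.90×10⁻⁵ − 5.63×10⁻⁵| = 1.73×10⁻⁵ T.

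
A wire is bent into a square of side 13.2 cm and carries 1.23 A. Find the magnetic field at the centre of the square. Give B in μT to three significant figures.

B ≈ 10.5 μT

Each side is a finite straight segment at perpendicular distance d = a/(2 tan(π/4)) = 0.066 m from the centre, with end-angles ±π/4.
One side contributes B₁ = (μ₀I/4πd)·2 sin(π/4) = 2.64×10⁻⁶ T.
All 4 sides add in the same direction: B = 4 × 2.64×10⁻⁶ = 1.05×10⁻⁵ T.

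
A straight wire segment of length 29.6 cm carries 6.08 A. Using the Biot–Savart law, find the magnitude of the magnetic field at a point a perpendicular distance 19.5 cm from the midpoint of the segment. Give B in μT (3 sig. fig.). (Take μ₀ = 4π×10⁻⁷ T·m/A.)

B ≈ 3.77 μT

For a finite straight segment, B = (μ₀I/4πd)(sinθ₁ + sinθ₂), where θ₁, θ₂ are the angles from the perpendicular to each end.
The perpendicular from the point meets the wire at its midpoint, so each end is L/2 = 0.148 m away along the wire.
sinθ₁ = 0.148/√(0.148²+0.195²) = 0.6046; sinθ₂ = 0.148/√(0.148²+0.195²) = 0.6046.
B = (4π×10⁻⁷ × 6.08) / (4π × 0.195) × (0.6046 + 0.6046) = 3.77×10⁻⁶ T.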